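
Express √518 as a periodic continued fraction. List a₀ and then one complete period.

[22; 1, 3, 6, 3, 1, 44]

a₀ = ⌊√518⌋ = 22.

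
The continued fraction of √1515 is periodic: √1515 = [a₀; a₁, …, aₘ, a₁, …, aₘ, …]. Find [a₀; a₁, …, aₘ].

[38; 1, 11, 1, 76]

a₀ = ⌊√1515⌋ = 38.
With m₀=0, d₀=1 and mₖ₊₁ = dₖaₖ − mₖ, dₖ₊₁ = (n − mₖ₊₁²)/dₖ, aₖ₊₁ = ⌊(a₀+mₖ₊₁)/dₖ₊₁⌋:
  k=1: m=38, d=71, a=1
  k=2: m=33, d=6, a=11
  k=3: m=33, d=71, a=1
  k=4: m=38, d=1, a=76
d=1 and a=2a₀=76 at k=4, so the next step gives (m, d) = (38, 71) again — its k=1 value — and the period has length 4.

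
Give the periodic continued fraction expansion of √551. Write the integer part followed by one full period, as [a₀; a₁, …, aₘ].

a₀ = ⌊√551⌋ = 23.
With m₀=0, d₀=1 and mₖ₊₁ = dₖaₖ − mₖ, dₖ₊₁ = (n − mₖ₊₁²)/dₖ, aₖ₊₁ = ⌊(a₀+mₖ₊₁)/dₖ₊₁⌋:
  k=1: m=23, d=22, a=2
  k=2: m=21, d=5, a=8
  k=3: m=19, d=38, a=1
  k=4: m=19, d=5, a=8
  k=5: m=21, d=22, a=2
  k=6: m=23, d=1, a=46
d=1 and a=2a₀=46 at k=6, so the next step gives (m, d) = (23, 22) again — its k=1 value — and the period has length 6.

[23; 2, 8, 1, 8, 2, 46]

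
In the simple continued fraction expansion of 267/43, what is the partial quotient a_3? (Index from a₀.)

267 = 6·43 + 9   →  a_0 = 6
43 = 4·9 + 7   →  a_1 = 4
9 = 1·7 + 2   →  a_2 = 1
7 = 3·2 + 1   →  a_3 = 3

3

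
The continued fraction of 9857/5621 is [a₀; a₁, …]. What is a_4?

9857 = 1·5621 + 4236   →  a_0 = 1
5621 = 1·4236 + 1385   →  a_1 = 1
4236 = 3·1385 + 81   →  a_2 = 3
1385 = 17·81 + 8   →  a_3 = 17
81 = 10·8 + 1   →  a_4 = 10

10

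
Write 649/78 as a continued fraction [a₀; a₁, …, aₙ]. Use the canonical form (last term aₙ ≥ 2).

649 = 8×78 + 25
78 = 3×25 + 3
25 = 8×3 + 1
3 = 3×1 + 0  (stop)
So 649/78 = [8; 3, 8, 3].

[8; 3, 8, 3]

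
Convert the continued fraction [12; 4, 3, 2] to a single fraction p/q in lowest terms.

Fold from the inside: start with 2/1.
  3 + 1/2 = 7/2
  4 + 2/7 = 30/7
  12 + 7/30 = 367/30

367/30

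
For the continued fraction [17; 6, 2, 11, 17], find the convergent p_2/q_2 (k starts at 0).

223/13

Using pₖ = aₖpₖ₋₁ + pₖ₋₂, qₖ = aₖqₖ₋₁ + qₖ₋₂ (with p₋₁=1, p₋₂=0, q₋₁=0, q₋₂=1):
  k=0: a=17, p=17, q=1
  k=1: a=6, p=103, q=6
  k=2: a=2, p=223, q=13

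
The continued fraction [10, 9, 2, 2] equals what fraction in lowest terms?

475/47

Using pₖ = aₖpₖ₋₁ + pₖ₋₂ and qₖ = aₖqₖ₋₁ + qₖ₋₂:
  k=0: a=10, p=10, q=1
  k=1: a=9, p=91, q=9
  k=2: a=2, p=192, q=19
  k=3: a=2, p=475, q=47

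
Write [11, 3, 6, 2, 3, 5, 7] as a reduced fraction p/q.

61100/5399

Using pₖ = aₖpₖ₋₁ + pₖ₋₂ and qₖ = aₖqₖ₋₁ + qₖ₋₂:
  k=0: a=11, p=11, q=1
  k=1: a=3, p=34, q=3
  k=2: a=6, p=215, q=19
  k=3: a=2, p=464, q=41
  k=4: a=3, p=1607, q=142
  k=5: a=5, p=8499, q=751
  k=6: a=7, p=61100, q=5399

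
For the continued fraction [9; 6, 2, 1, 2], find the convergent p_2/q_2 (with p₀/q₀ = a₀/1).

Using pₖ = aₖpₖ₋₁ + pₖ₋₂, qₖ = aₖqₖ₋₁ + qₖ₋₂ (with p₋₁=1, p₋₂=0, q₋₁=0, q₋₂=1):
  k=0: a=9, p=9, q=1
  k=1: a=6, p=55, q=6
  k=2: a=2, p=119, q=13

119/13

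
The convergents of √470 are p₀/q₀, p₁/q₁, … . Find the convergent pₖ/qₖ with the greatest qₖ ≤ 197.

√470 = [21; 1, 2, 8, 2, 1, 42, …] (period length 6).
Convergents:
  p_0/q_0 = 21/1
  p_1/q_1 = 22/1
  p_2/q_2 = 65/3
  p_3/q_3 = 542/25
  p_4/q_4 = 1149/53
  p_5/q_5 = 1691/78
  p_6/q_6 = 72171/3329
q_5 = 78 ≤ 197 < 3329 = q_6, so the answer is 1691/78.

1691/78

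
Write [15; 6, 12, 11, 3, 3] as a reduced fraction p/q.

Using pₖ = aₖpₖ₋₁ + pₖ₋₂ and qₖ = aₖqₖ₋₁ + qₖ₋₂:
  k=0: a=15, p=15, q=1
  k=1: a=6, p=91, q=6
  k=2: a=12, p=1107, q=73
  k=3: a=11, p=12268, q=809
  k=4: a=3, p=37911, q=2500
  k=5: a=3, p=126001, q=8309

126001/8309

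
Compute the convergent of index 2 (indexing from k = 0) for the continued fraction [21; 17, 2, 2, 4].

737/35

Using pₖ = aₖpₖ₋₁ + pₖ₋₂, qₖ = aₖqₖ₋₁ + qₖ₋₂ (with p₋₁=1, p₋₂=0, q₋₁=0, q₋₂=1):
  k=0: a=21, p=21, q=1
  k=1: a=17, p=358, q=17
  k=2: a=2, p=737, q=35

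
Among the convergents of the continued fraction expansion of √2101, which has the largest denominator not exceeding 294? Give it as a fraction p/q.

11505/251

√2101 = [45; 1, 5, 8, 5, 1, 90, …] (period length 6).
Convergents:
  p_0/q_0 = 45/1
  p_1/q_1 = 46/1
  p_2/q_2 = 275/6
  p_3/q_3 = 2246/49
  p_4/q_4 = 11505/251
  p_5/q_5 = 13751/300
q_4 = 251 ≤ 294 < 300 = q_5, so the answer is 11505/251.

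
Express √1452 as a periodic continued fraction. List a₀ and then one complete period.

[38; 9, 1, 1, 18, 1, 1, 9, 76]

a₀ = ⌊√1452⌋ = 38.
With m₀=0, d₀=1 and mₖ₊₁ = dₖaₖ − mₖ, dₖ₊₁ = (n − mₖ₊₁²)/dₖ, aₖ₊₁ = ⌊(a₀+mₖ₊₁)/dₖ₊₁⌋:
  k=1: m=38, d=8, a=9
  k=2: m=34, d=37, a=1
  k=3: m=3, d=39, a=1
  k=4: m=36, d=4, a=18
  k=5: m=36, d=39, a=1
  k=6: m=3, d=37, a=1
  k=7: m=34, d=8, a=9
  k=8: m=38, d=1, a=76
d=1 and a=2a₀=76 at k=8, so the next step gives (m, d) = (38, 8) again — its k=1 value — and the period has length 8.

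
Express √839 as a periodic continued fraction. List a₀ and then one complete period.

[28; 1, 27, 1, 56]

a₀ = ⌊√839⌋ = 28.
With m₀=0, d₀=1 and mₖ₊₁ = dₖaₖ − mₖ, dₖ₊₁ = (n − mₖ₊₁²)/dₖ, aₖ₊₁ = ⌊(a₀+mₖ₊₁)/dₖ₊₁⌋:
  k=1: m=28, d=55, a=1
  k=2: m=27, d=2, a=27
  k=3: m=27, d=55, a=1
  k=4: m=28, d=1, a=56
d=1 and a=2a₀=56 at k=4, so the next step gives (m, d) = (28, 55) again — its k=1 value — and the period has length 4.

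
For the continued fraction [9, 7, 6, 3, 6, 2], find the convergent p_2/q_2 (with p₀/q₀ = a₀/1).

393/43

Using pₖ = aₖpₖ₋₁ + pₖ₋₂, qₖ = aₖqₖ₋₁ + qₖ₋₂ (with p₋₁=1, p₋₂=0, q₋₁=0, q₋₂=1):
  k=0: a=9, p=9, q=1
  k=1: a=7, p=64, q=7
  k=2: a=6, p=393, q=43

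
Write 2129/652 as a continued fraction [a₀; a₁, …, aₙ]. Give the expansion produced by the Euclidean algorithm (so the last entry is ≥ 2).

[3; 3, 1, 3, 3, 13]

2129 = 3*652 + 173
652 = 3*173 + 133
173 = 1*133 + 40
133 = 3*40 + 13
40 = 3*13 + 1
13 = 13*1 + 0  (stop)
So 2129/652 = [3; 3, 1, 3, 3, 13].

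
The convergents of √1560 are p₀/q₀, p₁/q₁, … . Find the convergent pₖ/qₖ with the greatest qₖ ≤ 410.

√1560 = [39; 2, 78, …] (period length 2).
Convergents:
  p_0/q_0 = 39/1
  p_1/q_1 = 79/2
  p_2/q_2 = 6201/157
  p_3/q_3 = 12481/316
  p_4/q_4 = 979719/24805
q_3 = 316 ≤ 410 < 24805 = q_4, so the answer is 12481/316.

12481/316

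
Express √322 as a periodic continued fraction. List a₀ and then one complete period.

[17; 1, 16, 1, 34]

a₀ = ⌊√322⌋ = 17.
With m₀=0, d₀=1 and mₖ₊₁ = dₖaₖ − mₖ, dₖ₊₁ = (n − mₖ₊₁²)/dₖ, aₖ₊₁ = ⌊(a₀+mₖ₊₁)/dₖ₊₁⌋:
  k=1: m=17, d=33, a=1
  k=2: m=16, d=2, a=16
  k=3: m=16, d=33, a=1
  k=4: m=17, d=1, a=34
d=1 and a=2a₀=34 at k=4, so the next step gives (m, d) = (17, 33) again — its k=1 value — and the period has length 4.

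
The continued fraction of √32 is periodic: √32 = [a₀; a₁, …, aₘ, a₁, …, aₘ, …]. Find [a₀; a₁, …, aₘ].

[5; 1, 1, 1, 10]

a₀ = ⌊√32⌋ = 5.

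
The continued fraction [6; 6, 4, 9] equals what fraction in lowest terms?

1423/231

Fold from the inside: start with 9/1.
  4 + 1/9 = 37/9
  6 + 9/37 = 231/37
  6 + 37/231 = 1423/231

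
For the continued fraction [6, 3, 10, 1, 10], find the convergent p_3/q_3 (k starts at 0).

215/34

Using pₖ = aₖpₖ₋₁ + pₖ₋₂, qₖ = aₖqₖ₋₁ + qₖ₋₂ (with p₋₁=1, p₋₂=0, q₋₁=0, q₋₂=1):
  k=0: a=6, p=6, q=1
  k=1: a=3, p=19, q=3
  k=2: a=10, p=196, q=31
  k=3: a=1, p=215, q=34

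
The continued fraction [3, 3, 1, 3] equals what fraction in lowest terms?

Fold from the inside: start with 3/1.
  1 + 1/3 = 4/3
  3 + 3/4 = 15/4
  3 + 4/15 = 49/15

49/15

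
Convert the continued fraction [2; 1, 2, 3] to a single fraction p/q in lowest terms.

Using pₖ = aₖpₖ₋₁ + pₖ₋₂ and qₖ = aₖqₖ₋₁ + qₖ₋₂:
  k=0: a=2, p=2, q=1
  k=1: a=1, p=3, q=1
  k=2: a=2, p=8, q=3
  k=3: a=3, p=27, q=10

27/10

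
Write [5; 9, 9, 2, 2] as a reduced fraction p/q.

2187/428

Fold from the inside: start with 2/1.
  2 + 1/2 = 5/2
  9 + 2/5 = 47/5
  9 + 5/47 = 428/47
  5 + 47/428 = 2187/428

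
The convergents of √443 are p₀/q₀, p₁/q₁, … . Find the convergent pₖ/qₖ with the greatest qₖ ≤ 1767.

√443 = [21; 21, 42, …] (period length 2).
Convergents:
  p_0/q_0 = 21/1
  p_1/q_1 = 442/21
  p_2/q_2 = 18585/883
  p_3/q_3 = 390727/18564
q_2 = 883 ≤ 1767 < 18564 = q_3, so the answer is 18585/883.

18585/883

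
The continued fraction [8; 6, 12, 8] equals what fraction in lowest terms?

4817/590

Fold from the inside: start with 8/1.
  12 + 1/8 = 97/8
  6 + 8/97 = 590/97
  8 + 97/590 = 4817/590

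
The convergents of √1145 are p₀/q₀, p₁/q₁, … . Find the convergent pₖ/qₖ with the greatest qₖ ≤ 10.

√1145 = [33; 1, 5, 5, 1, 66, …] (period length 5).
Convergents:
  p_0/q_0 = 33/1
  p_1/q_1 = 34/1
  p_2/q_2 = 203/6
  p_3/q_3 = 1049/31
q_2 = 6 ≤ 10 < 31 = q_3, so the answer is 203/6.

203/6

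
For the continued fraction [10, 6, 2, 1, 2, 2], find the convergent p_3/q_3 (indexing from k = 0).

Using pₖ = aₖpₖ₋₁ + pₖ₋₂, qₖ = aₖqₖ₋₁ + qₖ₋₂ (with p₋₁=1, p₋₂=0, q₋₁=0, q₋₂=1):
  k=0: a=10, p=10, q=1
  k=1: a=6, p=61, q=6
  k=2: a=2, p=132, q=13
  k=3: a=1, p=193, q=19

193/19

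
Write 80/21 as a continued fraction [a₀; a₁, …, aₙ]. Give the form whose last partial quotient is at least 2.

[3; 1, 4, 4]

80 = 3*21 + 17
21 = 1*17 + 4
17 = 4*4 + 1
4 = 4*1 + 0  (stop)
So 80/21 = [3; 1, 4, 4].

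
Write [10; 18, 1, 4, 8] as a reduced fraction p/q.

Using pₖ = aₖpₖ₋₁ + pₖ₋₂ and qₖ = aₖqₖ₋₁ + qₖ₋₂:
  k=0: a=10, p=10, q=1
  k=1: a=18, p=181, q=18
  k=2: a=1, p=191, q=19
  k=3: a=4, p=945, q=94
  k=4: a=8, p=7751, q=771

7751/771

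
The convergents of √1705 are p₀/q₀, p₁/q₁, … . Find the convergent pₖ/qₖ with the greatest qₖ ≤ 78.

991/24

√1705 = [41; 3, 2, 3, 82, …] (period length 4).
Convergents:
  p_0/q_0 = 41/1
  p_1/q_1 = 124/3
  p_2/q_2 = 289/7
  p_3/q_3 = 991/24
  p_4/q_4 = 81551/1975
q_3 = 24 ≤ 78 < 1975 = q_4, so the answer is 991/24.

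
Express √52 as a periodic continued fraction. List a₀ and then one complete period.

a₀ = ⌊√52⌋ = 7.
With m₀=0, d₀=1 and mₖ₊₁ = dₖaₖ − mₖ, dₖ₊₁ = (n − mₖ₊₁²)/dₖ, aₖ₊₁ = ⌊(a₀+mₖ₊₁)/dₖ₊₁⌋:
  k=1: m=7, d=3, a=4
  k=2: m=5, d=9, a=1
  k=3: m=4, d=4, a=2
  k=4: m=4, d=9, a=1
  k=5: m=5, d=3, a=4
  k=6: m=7, d=1, a=14
d=1 and a=2a₀=14 at k=6, so the next step gives (m, d) = (7, 3) again — its k=1 value — and the period has length 6.

[7; 4, 1, 2, 1, 4, 14]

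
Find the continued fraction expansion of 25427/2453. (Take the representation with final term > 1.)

25427 = 10·2453 + 897
2453 = 2·897 + 659
897 = 1·659 + 238
659 = 2·238 + 183
238 = 1·183 + 55
183 = 3·55 + 18
55 = 3·18 + 1
18 = 18·1 + 0  (stop)
So 25427/2453 = [10; 2, 1, 2, 1, 3, 3, 18].

[10; 2, 1, 2, 1, 3, 3, 18]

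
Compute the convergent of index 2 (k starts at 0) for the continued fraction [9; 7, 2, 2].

Using pₖ = aₖpₖ₋₁ + pₖ₋₂, qₖ = aₖqₖ₋₁ + qₖ₋₂ (with p₋₁=1, p₋₂=0, q₋₁=0, q₋₂=1):
  k=0: a=9, p=9, q=1
  k=1: a=7, p=64, q=7
  k=2: a=2, p=137, q=15

137/15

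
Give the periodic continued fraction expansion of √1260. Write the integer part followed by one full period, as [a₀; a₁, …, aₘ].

a₀ = ⌊√1260⌋ = 35.
With m₀=0, d₀=1 and mₖ₊₁ = dₖaₖ − mₖ, dₖ₊₁ = (n − mₖ₊₁²)/dₖ, aₖ₊₁ = ⌊(a₀+mₖ₊₁)/dₖ₊₁⌋:
  k=1: m=35, d=35, a=2
  k=2: m=35, d=1, a=70
d=1 and a=2a₀=70 at k=2, so the next step gives (m, d) = (35, 35) again — its k=1 value — and the period has length 2.

[35; 2, 70]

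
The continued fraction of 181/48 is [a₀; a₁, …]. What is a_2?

3

181 = 3·48 + 37   →  a_0 = 3
48 = 1·37 + 11   →  a_1 = 1
37 = 3·11 + 4   →  a_2 = 3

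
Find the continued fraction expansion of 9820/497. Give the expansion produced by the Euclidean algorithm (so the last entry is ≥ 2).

9820 = 19×497 + 377
497 = 1×377 + 120
377 = 3×120 + 17
120 = 7×17 + 1
17 = 17×1 + 0  (stop)
So 9820/497 = [19; 1, 3, 7, 17].

[19; 1, 3, 7, 17]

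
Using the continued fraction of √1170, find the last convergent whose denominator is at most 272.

√1170 = [34; 4, 1, 6, 1, 4, 68, …] (period length 6).
Convergents:
  p_0/q_0 = 34/1
  p_1/q_1 = 137/4
  p_2/q_2 = 171/5
  p_3/q_3 = 1163/34
  p_4/q_4 = 1334/39
  p_5/q_5 = 6499/190
  p_6/q_6 = 443266/12959
q_5 = 190 ≤ 272 < 12959 = q_6, so the answer is 6499/190.

6499/190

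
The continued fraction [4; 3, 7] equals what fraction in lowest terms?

95/22

Fold from the inside: start with 7/1.
  3 + 1/7 = 22/7
  4 + 7/22 = 95/22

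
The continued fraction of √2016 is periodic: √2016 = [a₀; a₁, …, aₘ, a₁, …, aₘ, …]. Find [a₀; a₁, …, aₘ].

[44; 1, 8, 1, 88]

a₀ = ⌊√2016⌋ = 44.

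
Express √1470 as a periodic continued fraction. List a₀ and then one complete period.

[38; 2, 1, 14, 1, 2, 76]

a₀ = ⌊√1470⌋ = 38.
With m₀=0, d₀=1 and mₖ₊₁ = dₖaₖ − mₖ, dₖ₊₁ = (n − mₖ₊₁²)/dₖ, aₖ₊₁ = ⌊(a₀+mₖ₊₁)/dₖ₊₁⌋:
  k=1: m=38, d=26, a=2
  k=2: m=14, d=49, a=1
  k=3: m=35, d=5, a=14
  k=4: m=35, d=49, a=1
  k=5: m=14, d=26, a=2
  k=6: m=38, d=1, a=76
d=1 and a=2a₀=76 at k=6, so the next step gives (m, d) = (38, 26) again — its k=1 value — and the period has length 6.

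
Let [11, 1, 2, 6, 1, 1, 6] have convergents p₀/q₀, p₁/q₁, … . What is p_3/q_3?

222/19

Using pₖ = aₖpₖ₋₁ + pₖ₋₂, qₖ = aₖqₖ₋₁ + qₖ₋₂ (with p₋₁=1, p₋₂=0, q₋₁=0, q₋₂=1):
  k=0: a=11, p=11, q=1
  k=1: a=1, p=12, q=1
  k=2: a=2, p=35, q=3
  k=3: a=6, p=222, q=19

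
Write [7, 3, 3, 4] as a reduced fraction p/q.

Fold from the inside: start with 4/1.
  3 + 1/4 = 13/4
  3 + 4/13 = 43/13
  7 + 13/43 = 314/43

314/43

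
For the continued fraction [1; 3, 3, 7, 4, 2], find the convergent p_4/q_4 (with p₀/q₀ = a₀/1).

Using pₖ = aₖpₖ₋₁ + pₖ₋₂, qₖ = aₖqₖ₋₁ + qₖ₋₂ (with p₋₁=1, p₋₂=0, q₋₁=0, q₋₂=1):
  k=0: a=1, p=1, q=1
  k=1: a=3, p=4, q=3
  k=2: a=3, p=13, q=10
  k=3: a=7, p=95, q=73
  k=4: a=4, p=393, q=302

393/302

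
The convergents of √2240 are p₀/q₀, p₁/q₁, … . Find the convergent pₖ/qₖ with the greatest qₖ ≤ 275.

10081/213

√2240 = [47; 3, 23, 3, 94, …] (period length 4).
Convergents:
  p_0/q_0 = 47/1
  p_1/q_1 = 142/3
  p_2/q_2 = 3313/70
  p_3/q_3 = 10081/213
  p_4/q_4 = 950927/20092
q_3 = 213 ≤ 275 < 20092 = q_4, so the answer is 10081/213.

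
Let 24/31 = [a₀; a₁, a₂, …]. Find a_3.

24 = 0·31 + 24   →  a_0 = 0
31 = 1·24 + 7   →  a_1 = 1
24 = 3·7 + 3   →  a_2 = 3
7 = 2·3 + 1   →  a_3 = 2

2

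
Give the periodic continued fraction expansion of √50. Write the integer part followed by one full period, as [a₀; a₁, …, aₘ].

a₀ = ⌊√50⌋ = 7.

[7; 14]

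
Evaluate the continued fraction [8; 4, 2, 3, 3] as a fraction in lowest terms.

Using pₖ = aₖpₖ₋₁ + pₖ₋₂ and qₖ = aₖqₖ₋₁ + qₖ₋₂:
  k=0: a=8, p=8, q=1
  k=1: a=4, p=33, q=4
  k=2: a=2, p=74, q=9
  k=3: a=3, p=255, q=31
  k=4: a=3, p=839, q=102

839/102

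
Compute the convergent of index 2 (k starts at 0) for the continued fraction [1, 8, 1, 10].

Using pₖ = aₖpₖ₋₁ + pₖ₋₂, qₖ = aₖqₖ₋₁ + qₖ₋₂ (with p₋₁=1, p₋₂=0, q₋₁=0, q₋₂=1):
  k=0: a=1, p=1, q=1
  k=1: a=8, p=9, q=8
  k=2: a=1, p=10, q=9

10/9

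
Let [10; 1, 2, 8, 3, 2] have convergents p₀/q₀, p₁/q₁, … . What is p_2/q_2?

Using pₖ = aₖpₖ₋₁ + pₖ₋₂, qₖ = aₖqₖ₋₁ + qₖ₋₂ (with p₋₁=1, p₋₂=0, q₋₁=0, q₋₂=1):
  k=0: a=10, p=10, q=1
  k=1: a=1, p=11, q=1
  k=2: a=2, p=32, q=3

32/3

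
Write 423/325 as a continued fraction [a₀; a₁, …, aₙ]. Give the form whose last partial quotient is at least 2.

423 = 1·325 + 98
325 = 3·98 + 31
98 = 3·31 + 5
31 = 6·5 + 1
5 = 5·1 + 0  (stop)
So 423/325 = [1; 3, 3, 6, 5].

[1; 3, 3, 6, 5]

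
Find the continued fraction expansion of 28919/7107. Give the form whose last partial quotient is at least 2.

[4; 14, 2, 9, 3, 8]

28919 = 4×7107 + 491
7107 = 14×491 + 233
491 = 2×233 + 25
233 = 9×25 + 8
25 = 3×8 + 1
8 = 8×1 + 0  (stop)
So 28919/7107 = [4; 14, 2, 9, 3, 8].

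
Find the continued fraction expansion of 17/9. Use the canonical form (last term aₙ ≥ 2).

[1; 1, 8]

17 = 1×9 + 8
9 = 1×8 + 1
8 = 8×1 + 0  (stop)
So 17/9 = [1; 1, 8].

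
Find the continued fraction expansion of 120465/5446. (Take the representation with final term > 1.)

120465 = 22·5446 + 653
5446 = 8·653 + 222
653 = 2·222 + 209
222 = 1·209 + 13
209 = 16·13 + 1
13 = 13·1 + 0  (stop)
So 120465/5446 = [22; 8, 2, 1, 16, 13].

[22; 8, 2, 1, 16, 13]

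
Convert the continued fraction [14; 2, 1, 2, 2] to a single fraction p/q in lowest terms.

Using pₖ = aₖpₖ₋₁ + pₖ₋₂ and qₖ = aₖqₖ₋₁ + qₖ₋₂:
  k=0: a=14, p=14, q=1
  k=1: a=2, p=29, q=2
  k=2: a=1, p=43, q=3
  k=3: a=2, p=115, q=8
  k=4: a=2, p=273, q=19

273/19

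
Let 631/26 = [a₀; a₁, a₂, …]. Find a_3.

2

631 = 24·26 + 7   →  a_0 = 24
26 = 3·7 + 5   →  a_1 = 3
7 = 1·5 + 2   →  a_2 = 1
5 = 2·2 + 1   →  a_3 = 2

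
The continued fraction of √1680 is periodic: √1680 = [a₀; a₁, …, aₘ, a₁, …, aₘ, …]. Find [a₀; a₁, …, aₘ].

[40; 1, 80]

a₀ = ⌊√1680⌋ = 40.
With m₀=0, d₀=1 and mₖ₊₁ = dₖaₖ − mₖ, dₖ₊₁ = (n − mₖ₊₁²)/dₖ, aₖ₊₁ = ⌊(a₀+mₖ₊₁)/dₖ₊₁⌋:
  k=1: m=40, d=80, a=1
  k=2: m=40, d=1, a=80
d=1 and a=2a₀=80 at k=2, so the next step gives (m, d) = (40, 80) again — its k=1 value — and the period has length 2.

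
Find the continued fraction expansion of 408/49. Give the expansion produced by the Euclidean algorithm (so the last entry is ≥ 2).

408 = 8×49 + 16
49 = 3×16 + 1
16 = 16×1 + 0  (stop)
So 408/49 = [8; 3, 16].

[8; 3, 16]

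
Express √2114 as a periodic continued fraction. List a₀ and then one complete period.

a₀ = ⌊√2114⌋ = 45.
With m₀=0, d₀=1 and mₖ₊₁ = dₖaₖ − mₖ, dₖ₊₁ = (n − mₖ₊₁²)/dₖ, aₖ₊₁ = ⌊(a₀+mₖ₊₁)/dₖ₊₁⌋:
  k=1: m=45, d=89, a=1
  k=2: m=44, d=2, a=44
  k=3: m=44, d=89, a=1
  k=4: m=45, d=1, a=90
d=1 and a=2a₀=90 at k=4, so the next step gives (m, d) = (45, 89) again — its k=1 value — and the period has length 4.

[45; 1, 44, 1, 90]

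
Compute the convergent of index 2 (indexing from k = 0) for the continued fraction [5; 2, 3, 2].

Using pₖ = aₖpₖ₋₁ + pₖ₋₂, qₖ = aₖqₖ₋₁ + qₖ₋₂ (with p₋₁=1, p₋₂=0, q₋₁=0, q₋₂=1):
  k=0: a=5, p=5, q=1
  k=1: a=2, p=11, q=2
  k=2: a=3, p=38, q=7

38/7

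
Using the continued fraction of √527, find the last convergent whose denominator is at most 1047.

√527 = [22; 1, 21, 1, 44, …] (period length 4).
Convergents:
  p_0/q_0 = 22/1
  p_1/q_1 = 23/1
  p_2/q_2 = 505/22
  p_3/q_3 = 528/23
  p_4/q_4 = 23737/1034
  p_5/q_5 = 24265/1057
q_4 = 1034 ≤ 1047 < 1057 = q_5, so the answer is 23737/1034.

23737/1034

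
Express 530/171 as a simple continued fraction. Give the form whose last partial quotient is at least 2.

530 = 3·171 + 17
171 = 10·17 + 1
17 = 17·1 + 0  (stop)
So 530/171 = [3; 10, 17].

[3; 10, 17]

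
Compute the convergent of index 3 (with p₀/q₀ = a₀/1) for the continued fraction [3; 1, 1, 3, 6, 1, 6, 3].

Using pₖ = aₖpₖ₋₁ + pₖ₋₂, qₖ = aₖqₖ₋₁ + qₖ₋₂ (with p₋₁=1, p₋₂=0, q₋₁=0, q₋₂=1):
  k=0: a=3, p=3, q=1
  k=1: a=1, p=4, q=1
  k=2: a=1, p=7, q=2
  k=3: a=3, p=25, q=7

25/7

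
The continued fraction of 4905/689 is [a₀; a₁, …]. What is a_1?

8

4905 = 7·689 + 82   →  a_0 = 7
689 = 8·82 + 33   →  a_1 = 8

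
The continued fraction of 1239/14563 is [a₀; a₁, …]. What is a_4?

1239 = 0·14563 + 1239   →  a_0 = 0
14563 = 11·1239 + 934   →  a_1 = 11
1239 = 1·934 + 305   →  a_2 = 1
934 = 3·305 + 19   →  a_3 = 3
305 = 16·19 + 1   →  a_4 = 16

16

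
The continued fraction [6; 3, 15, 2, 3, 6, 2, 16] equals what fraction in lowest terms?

Fold from the inside: start with 16/1.
  2 + 1/16 = 33/16
  6 + 16/33 = 214/33
  3 + 33/214 = 675/214
  2 + 214/675 = 1564/675
  15 + 675/1564 = 24135/1564
  3 + 1564/24135 = 73969/24135
  6 + 24135/73969 = 467949/73969

467949/73969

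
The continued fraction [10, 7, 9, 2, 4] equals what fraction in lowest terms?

Fold from the inside: start with 4/1.
  2 + 1/4 = 9/4
  9 + 4/9 = 85/9
  7 + 9/85 = 604/85
  10 + 85/604 = 6125/604

6125/604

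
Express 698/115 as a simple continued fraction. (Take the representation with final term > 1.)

698 = 6*115 + 8
115 = 14*8 + 3
8 = 2*3 + 2
3 = 1*2 + 1
2 = 2*1 + 0  (stop)
So 698/115 = [6; 14, 2, 1, 2].

[6; 14, 2, 1, 2]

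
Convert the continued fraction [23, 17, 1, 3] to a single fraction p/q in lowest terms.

1637/71

Using pₖ = aₖpₖ₋₁ + pₖ₋₂ and qₖ = aₖqₖ₋₁ + qₖ₋₂:
  k=0: a=23, p=23, q=1
  k=1: a=17, p=392, q=17
  k=2: a=1, p=415, q=18
  k=3: a=3, p=1637, q=71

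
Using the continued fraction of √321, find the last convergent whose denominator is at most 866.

7722/431

√321 = [17; 1, 10, 1, 34, …] (period length 4).
Convergents:
  p_0/q_0 = 17/1
  p_1/q_1 = 18/1
  p_2/q_2 = 197/11
  p_3/q_3 = 215/12
  p_4/q_4 = 7507/419
  p_5/q_5 = 7722/431
  p_6/q_6 = 84727/4729
q_5 = 431 ≤ 866 < 4729 = q_6, so the answer is 7722/431.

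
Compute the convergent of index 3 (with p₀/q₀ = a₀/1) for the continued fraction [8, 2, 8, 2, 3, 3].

305/36

Using pₖ = aₖpₖ₋₁ + pₖ₋₂, qₖ = aₖqₖ₋₁ + qₖ₋₂ (with p₋₁=1, p₋₂=0, q₋₁=0, q₋₂=1):
  k=0: a=8, p=8, q=1
  k=1: a=2, p=17, q=2
  k=2: a=8, p=144, q=17
  k=3: a=2, p=305, q=36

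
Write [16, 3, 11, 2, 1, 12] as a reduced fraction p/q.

Using pₖ = aₖpₖ₋₁ + pₖ₋₂ and qₖ = aₖqₖ₋₁ + qₖ₋₂:
  k=0: a=16, p=16, q=1
  k=1: a=3, p=49, q=3
  k=2: a=11, p=555, q=34
  k=3: a=2, p=1159, q=71
  k=4: a=1, p=1714, q=105
  k=5: a=12, p=21727, q=1331

21727/1331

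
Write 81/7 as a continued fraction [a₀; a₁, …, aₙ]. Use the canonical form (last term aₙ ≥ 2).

[11; 1, 1, 3]

81 = 11*7 + 4
7 = 1*4 + 3
4 = 1*3 + 1
3 = 3*1 + 0  (stop)
So 81/7 = [11; 1, 1, 3].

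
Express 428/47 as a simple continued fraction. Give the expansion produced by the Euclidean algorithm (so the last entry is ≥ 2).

[9; 9, 2, 2]

428 = 9·47 + 5
47 = 9·5 + 2
5 = 2·2 + 1
2 = 2·1 + 0  (stop)
So 428/47 = [9; 9, 2, 2].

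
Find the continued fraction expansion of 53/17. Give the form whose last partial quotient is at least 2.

53 = 3*17 + 2
17 = 8*2 + 1
2 = 2*1 + 0  (stop)
So 53/17 = [3; 8, 2].

[3; 8, 2]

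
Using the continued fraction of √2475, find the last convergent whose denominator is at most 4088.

√2475 = [49; 1, 2, 1, 98, …] (period length 4).
Convergents:
  p_0/q_0 = 49/1
  p_1/q_1 = 50/1
  p_2/q_2 = 149/3
  p_3/q_3 = 199/4
  p_4/q_4 = 19651/395
  p_5/q_5 = 19850/399
  p_6/q_6 = 59351/1193
  p_7/q_7 = 79201/1592
  p_8/q_8 = 7821049/157209
q_7 = 1592 ≤ 4088 < 157209 = q_8, so the answer is 79201/1592.

79201/1592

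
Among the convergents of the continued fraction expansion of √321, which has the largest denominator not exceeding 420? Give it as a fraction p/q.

7507/419

√321 = [17; 1, 10, 1, 34, …] (period length 4).
Convergents:
  p_0/q_0 = 17/1
  p_1/q_1 = 18/1
  p_2/q_2 = 197/11
  p_3/q_3 = 215/12
  p_4/q_4 = 7507/419
  p_5/q_5 = 7722/431
q_4 = 419 ≤ 420 < 431 = q_5, so the answer is 7507/419.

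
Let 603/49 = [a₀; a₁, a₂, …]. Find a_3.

603 = 12·49 + 15   →  a_0 = 12
49 = 3·15 + 4   →  a_1 = 3
15 = 3·4 + 3   →  a_2 = 3
4 = 1·3 + 1   →  a_3 = 1

1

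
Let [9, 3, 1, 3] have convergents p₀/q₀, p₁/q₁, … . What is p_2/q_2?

Using pₖ = aₖpₖ₋₁ + pₖ₋₂, qₖ = aₖqₖ₋₁ + qₖ₋₂ (with p₋₁=1, p₋₂=0, q₋₁=0, q₋₂=1):
  k=0: a=9, p=9, q=1
  k=1: a=3, p=28, q=3
  k=2: a=1, p=37, q=4

37/4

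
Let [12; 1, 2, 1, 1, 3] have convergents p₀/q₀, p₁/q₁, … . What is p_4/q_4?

Using pₖ = aₖpₖ₋₁ + pₖ₋₂, qₖ = aₖqₖ₋₁ + qₖ₋₂ (with p₋₁=1, p₋₂=0, q₋₁=0, q₋₂=1):
  k=0: a=12, p=12, q=1
  k=1: a=1, p=13, q=1
  k=2: a=2, p=38, q=3
  k=3: a=1, p=51, q=4
  k=4: a=1, p=89, q=7

89/7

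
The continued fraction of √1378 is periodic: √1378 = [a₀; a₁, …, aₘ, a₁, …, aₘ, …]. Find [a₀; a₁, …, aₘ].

a₀ = ⌊√1378⌋ = 37.
With m₀=0, d₀=1 and mₖ₊₁ = dₖaₖ − mₖ, dₖ₊₁ = (n − mₖ₊₁²)/dₖ, aₖ₊₁ = ⌊(a₀+mₖ₊₁)/dₖ₊₁⌋:
  k=1: m=37, d=9, a=8
  k=2: m=35, d=17, a=4
  k=3: m=33, d=17, a=4
  k=4: m=35, d=9, a=8
  k=5: m=37, d=1, a=74
d=1 and a=2a₀=74 at k=5, so the next step gives (m, d) = (37, 9) again — its k=1 value — and the period has length 5.

[37; 8, 4, 4, 8, 74]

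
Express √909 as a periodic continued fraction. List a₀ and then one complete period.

a₀ = ⌊√909⌋ = 30.
With m₀=0, d₀=1 and mₖ₊₁ = dₖaₖ − mₖ, dₖ₊₁ = (n − mₖ₊₁²)/dₖ, aₖ₊₁ = ⌊(a₀+mₖ₊₁)/dₖ₊₁⌋:
  k=1: m=30, d=9, a=6
  k=2: m=24, d=37, a=1
  k=3: m=13, d=20, a=2
  k=4: m=27, d=9, a=6
  k=5: m=27, d=20, a=2
  k=6: m=13, d=37, a=1
  k=7: m=24, d=9, a=6
  k=8: m=30, d=1, a=60
d=1 and a=2a₀=60 at k=8, so the next step gives (m, d) = (30, 9) again — its k=1 value — and the period has length 8.

[30; 6, 1, 2, 6, 2, 1, 6, 60]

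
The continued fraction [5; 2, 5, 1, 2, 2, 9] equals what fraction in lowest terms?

4477/820

Fold from the inside: start with 9/1.
  2 + 1/9 = 19/9
  2 + 9/19 = 47/19
  1 + 19/47 = 66/47
  5 + 47/66 = 377/66
  2 + 66/377 = 820/377
  5 + 377/820 = 4477/820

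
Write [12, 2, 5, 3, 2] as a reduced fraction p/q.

Fold from the inside: start with 2/1.
  3 + 1/2 = 7/2
  5 + 2/7 = 37/7
  2 + 7/37 = 81/37
  12 + 37/81 = 1009/81

1009/81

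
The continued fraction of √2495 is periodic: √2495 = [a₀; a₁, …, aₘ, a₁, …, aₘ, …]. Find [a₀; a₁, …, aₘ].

a₀ = ⌊√2495⌋ = 49.
With m₀=0, d₀=1 and mₖ₊₁ = dₖaₖ − mₖ, dₖ₊₁ = (n − mₖ₊₁²)/dₖ, aₖ₊₁ = ⌊(a₀+mₖ₊₁)/dₖ₊₁⌋:
  k=1: m=49, d=94, a=1
  k=2: m=45, d=5, a=18
  k=3: m=45, d=94, a=1
  k=4: m=49, d=1, a=98
d=1 and a=2a₀=98 at k=4, so the next step gives (m, d) = (49, 94) again — its k=1 value — and the period has length 4.

[49; 1, 18, 1, 98]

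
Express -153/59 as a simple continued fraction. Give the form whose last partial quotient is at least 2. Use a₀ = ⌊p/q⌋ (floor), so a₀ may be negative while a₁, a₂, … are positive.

-153 = -3·59 + 24
59 = 2·24 + 11
24 = 2·11 + 2
11 = 5·2 + 1
2 = 2·1 + 0  (stop)
So -153/59 = [-3; 2, 2, 5, 2].

[-3; 2, 2, 5, 2]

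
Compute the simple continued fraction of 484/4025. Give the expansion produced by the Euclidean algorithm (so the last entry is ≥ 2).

[0; 8, 3, 6, 8, 3]

484 = 0·4025 + 484
4025 = 8·484 + 153
484 = 3·153 + 25
153 = 6·25 + 3
25 = 8·3 + 1
3 = 3·1 + 0  (stop)
So 484/4025 = [0; 8, 3, 6, 8, 3].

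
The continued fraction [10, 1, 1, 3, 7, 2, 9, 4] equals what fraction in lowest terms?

Using pₖ = aₖpₖ₋₁ + pₖ₋₂ and qₖ = aₖqₖ₋₁ + qₖ₋₂:
  k=0: a=10, p=10, q=1
  k=1: a=1, p=11, q=1
  k=2: a=1, p=21, q=2
  k=3: a=3, p=74, q=7
  k=4: a=7, p=539, q=51
  k=5: a=2, p=1152, q=109
  k=6: a=9, p=10907, q=1032
  k=7: a=4, p=44780, q=4237

44780/4237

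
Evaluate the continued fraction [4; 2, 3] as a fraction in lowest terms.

31/7

Using pₖ = aₖpₖ₋₁ + pₖ₋₂ and qₖ = aₖqₖ₋₁ + qₖ₋₂:
  k=0: a=4, p=4, q=1
  k=1: a=2, p=9, q=2
  k=2: a=3, p=31, q=7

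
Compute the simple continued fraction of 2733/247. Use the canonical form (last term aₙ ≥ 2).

2733 = 11*247 + 16
247 = 15*16 + 7
16 = 2*7 + 2
7 = 3*2 + 1
2 = 2*1 + 0  (stop)
So 2733/247 = [11; 15, 2, 3, 2].

[11; 15, 2, 3, 2]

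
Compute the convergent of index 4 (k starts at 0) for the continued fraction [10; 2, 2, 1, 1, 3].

125/12

Using pₖ = aₖpₖ₋₁ + pₖ₋₂, qₖ = aₖqₖ₋₁ + qₖ₋₂ (with p₋₁=1, p₋₂=0, q₋₁=0, q₋₂=1):
  k=0: a=10, p=10, q=1
  k=1: a=2, p=21, q=2
  k=2: a=2, p=52, q=5
  k=3: a=1, p=73, q=7
  k=4: a=1, p=125, q=12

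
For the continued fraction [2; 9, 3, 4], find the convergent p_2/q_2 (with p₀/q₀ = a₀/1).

59/28

Using pₖ = aₖpₖ₋₁ + pₖ₋₂, qₖ = aₖqₖ₋₁ + qₖ₋₂ (with p₋₁=1, p₋₂=0, q₋₁=0, q₋₂=1):
  k=0: a=2, p=2, q=1
  k=1: a=9, p=19, q=9
  k=2: a=3, p=59, q=28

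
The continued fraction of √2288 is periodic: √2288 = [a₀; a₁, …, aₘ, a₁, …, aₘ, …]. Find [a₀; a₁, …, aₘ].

a₀ = ⌊√2288⌋ = 47.
With m₀=0, d₀=1 and mₖ₊₁ = dₖaₖ − mₖ, dₖ₊₁ = (n − mₖ₊₁²)/dₖ, aₖ₊₁ = ⌊(a₀+mₖ₊₁)/dₖ₊₁⌋:
  k=1: m=47, d=79, a=1
  k=2: m=32, d=16, a=4
  k=3: m=32, d=79, a=1
  k=4: m=47, d=1, a=94
d=1 and a=2a₀=94 at k=4, so the next step gives (m, d) = (47, 79) again — its k=1 value — and the period has length 4.

[47; 1, 4, 1, 94]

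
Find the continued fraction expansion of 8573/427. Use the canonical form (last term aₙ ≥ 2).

8573 = 20×427 + 33
427 = 12×33 + 31
33 = 1×31 + 2
31 = 15×2 + 1
2 = 2×1 + 0  (stop)
So 8573/427 = [20; 12, 1, 15, 2].

[20; 12, 1, 15, 2]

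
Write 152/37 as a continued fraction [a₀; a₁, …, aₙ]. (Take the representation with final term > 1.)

[4; 9, 4]

152 = 4·37 + 4
37 = 9·4 + 1
4 = 4·1 + 0  (stop)
So 152/37 = [4; 9, 4].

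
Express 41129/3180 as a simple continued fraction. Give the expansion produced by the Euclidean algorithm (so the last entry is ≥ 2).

[12; 1, 14, 14, 15]

41129 = 12×3180 + 2969
3180 = 1×2969 + 211
2969 = 14×211 + 15
211 = 14×15 + 1
15 = 15×1 + 0  (stop)
So 41129/3180 = [12; 1, 14, 14, 15].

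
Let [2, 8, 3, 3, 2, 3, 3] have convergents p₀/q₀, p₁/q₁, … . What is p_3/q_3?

176/83

Using pₖ = aₖpₖ₋₁ + pₖ₋₂, qₖ = aₖqₖ₋₁ + qₖ₋₂ (with p₋₁=1, p₋₂=0, q₋₁=0, q₋₂=1):
  k=0: a=2, p=2, q=1
  k=1: a=8, p=17, q=8
  k=2: a=3, p=53, q=25
  k=3: a=3, p=176, q=83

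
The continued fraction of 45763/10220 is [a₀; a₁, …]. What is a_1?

2

45763 = 4·10220 + 4883   →  a_0 = 4
10220 = 2·4883 + 454   →  a_1 = 2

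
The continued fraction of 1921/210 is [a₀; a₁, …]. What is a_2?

1

1921 = 9·210 + 31   →  a_0 = 9
210 = 6·31 + 24   →  a_1 = 6
31 = 1·24 + 7   →  a_2 = 1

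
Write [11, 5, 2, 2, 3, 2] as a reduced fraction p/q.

2360/211

Fold from the inside: start with 2/1.
  3 + 1/2 = 7/2
  2 + 2/7 = 16/7
  2 + 7/16 = 39/16
  5 + 16/39 = 211/39
  11 + 39/211 = 2360/211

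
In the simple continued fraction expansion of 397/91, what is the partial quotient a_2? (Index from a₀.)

1

397 = 4·91 + 33   →  a_0 = 4
91 = 2·33 + 25   →  a_1 = 2
33 = 1·25 + 8   →  a_2 = 1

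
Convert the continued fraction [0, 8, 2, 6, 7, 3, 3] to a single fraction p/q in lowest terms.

969/8200

Using pₖ = aₖpₖ₋₁ + pₖ₋₂ and qₖ = aₖqₖ₋₁ + qₖ₋₂:
  k=0: a=0, p=0, q=1
  k=1: a=8, p=1, q=8
  k=2: a=2, p=2, q=17
  k=3: a=6, p=13, q=110
  k=4: a=7, p=93, q=787
  k=5: a=3, p=292, q=2471
  k=6: a=3, p=969, q=8200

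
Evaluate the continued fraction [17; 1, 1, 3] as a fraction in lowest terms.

123/7

Fold from the inside: start with 3/1.
  1 + 1/3 = 4/3
  1 + 3/4 = 7/4
  17 + 4/7 = 123/7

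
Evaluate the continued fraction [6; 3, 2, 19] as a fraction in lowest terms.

855/136

Fold from the inside: start with 19/1.
  2 + 1/19 = 39/19
  3 + 19/39 = 136/39
  6 + 39/136 = 855/136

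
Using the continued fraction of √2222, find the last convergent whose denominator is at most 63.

√2222 = [47; 7, 4, 7, 94, …] (period length 4).
Convergents:
  p_0/q_0 = 47/1
  p_1/q_1 = 330/7
  p_2/q_2 = 1367/29
  p_3/q_3 = 9899/210
q_2 = 29 ≤ 63 < 210 = q_3, so the answer is 1367/29.

1367/29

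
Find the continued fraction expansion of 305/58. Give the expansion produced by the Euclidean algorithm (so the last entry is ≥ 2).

[5; 3, 1, 6, 2]

305 = 5·58 + 15
58 = 3·15 + 13
15 = 1·13 + 2
13 = 6·2 + 1
2 = 2·1 + 0  (stop)
So 305/58 = [5; 3, 1, 6, 2].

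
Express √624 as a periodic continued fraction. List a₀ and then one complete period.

a₀ = ⌊√624⌋ = 24.
With m₀=0, d₀=1 and mₖ₊₁ = dₖaₖ − mₖ, dₖ₊₁ = (n − mₖ₊₁²)/dₖ, aₖ₊₁ = ⌊(a₀+mₖ₊₁)/dₖ₊₁⌋:
  k=1: m=24, d=48, a=1
  k=2: m=24, d=1, a=48
d=1 and a=2a₀=48 at k=2, so the next step gives (m, d) = (24, 48) again — its k=1 value — and the period has length 2.

[24; 1, 48]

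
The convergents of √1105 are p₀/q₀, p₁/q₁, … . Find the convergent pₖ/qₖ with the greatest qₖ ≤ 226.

√1105 = [33; 4, 7, 7, 4, 66, …] (period length 5).
Convergents:
  p_0/q_0 = 33/1
  p_1/q_1 = 133/4
  p_2/q_2 = 964/29
  p_3/q_3 = 6881/207
  p_4/q_4 = 28488/857
q_3 = 207 ≤ 226 < 857 = q_4, so the answer is 6881/207.

6881/207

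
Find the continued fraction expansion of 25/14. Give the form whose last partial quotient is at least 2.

25 = 1×14 + 11
14 = 1×11 + 3
11 = 3×3 + 2
3 = 1×2 + 1
2 = 2×1 + 0  (stop)
So 25/14 = [1; 1, 3, 1, 2].

[1; 1, 3, 1, 2]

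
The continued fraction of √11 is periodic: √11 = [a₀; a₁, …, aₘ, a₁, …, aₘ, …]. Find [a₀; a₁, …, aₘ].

[3; 3, 6]

a₀ = ⌊√11⌋ = 3.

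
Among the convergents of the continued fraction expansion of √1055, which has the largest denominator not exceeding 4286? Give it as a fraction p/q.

108908/3353

√1055 = [32; 2, 12, 2, 64, …] (period length 4).
Convergents:
  p_0/q_0 = 32/1
  p_1/q_1 = 65/2
  p_2/q_2 = 812/25
  p_3/q_3 = 1689/52
  p_4/q_4 = 108908/3353
  p_5/q_5 = 219505/6758
q_4 = 3353 ≤ 4286 < 6758 = q_5, so the answer is 108908/3353.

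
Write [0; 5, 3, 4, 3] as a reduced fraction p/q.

Fold from the inside: start with 3/1.
  4 + 1/3 = 13/3
  3 + 3/13 = 42/13
  5 + 13/42 = 223/42
  0 + 42/223 = 42/223

42/223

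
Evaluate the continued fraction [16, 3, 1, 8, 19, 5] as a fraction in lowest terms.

54949/3380

Fold from the inside: start with 5/1.
  19 + 1/5 = 96/5
  8 + 5/96 = 773/96
  1 + 96/773 = 869/773
  3 + 773/869 = 3380/869
  16 + 869/3380 = 54949/3380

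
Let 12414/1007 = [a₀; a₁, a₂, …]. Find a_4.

2

12414 = 12·1007 + 330   →  a_0 = 12
1007 = 3·330 + 17   →  a_1 = 3
330 = 19·17 + 7   →  a_2 = 19
17 = 2·7 + 3   →  a_3 = 2
7 = 2·3 + 1   →  a_4 = 2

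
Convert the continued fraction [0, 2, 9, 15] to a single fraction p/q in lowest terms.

Using pₖ = aₖpₖ₋₁ + pₖ₋₂ and qₖ = aₖqₖ₋₁ + qₖ₋₂:
  k=0: a=0, p=0, q=1
  k=1: a=2, p=1, q=2
  k=2: a=9, p=9, q=19
  k=3: a=15, p=136, q=287

136/287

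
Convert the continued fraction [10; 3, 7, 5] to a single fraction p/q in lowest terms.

Using pₖ = aₖpₖ₋₁ + pₖ₋₂ and qₖ = aₖqₖ₋₁ + qₖ₋₂:
  k=0: a=10, p=10, q=1
  k=1: a=3, p=31, q=3
  k=2: a=7, p=227, q=22
  k=3: a=5, p=1166, q=113

1166/113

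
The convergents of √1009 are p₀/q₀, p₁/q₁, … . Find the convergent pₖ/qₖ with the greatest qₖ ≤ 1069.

33893/1067

√1009 = [31; 1, 3, 3, 1, 62, …] (period length 5).
Convergents:
  p_0/q_0 = 31/1
  p_1/q_1 = 32/1
  p_2/q_2 = 127/4
  p_3/q_3 = 413/13
  p_4/q_4 = 540/17
  p_5/q_5 = 33893/1067
  p_6/q_6 = 34433/1084
q_5 = 1067 ≤ 1069 < 1084 = q_6, so the answer is 33893/1067.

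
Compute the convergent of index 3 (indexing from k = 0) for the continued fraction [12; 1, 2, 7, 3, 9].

Using pₖ = aₖpₖ₋₁ + pₖ₋₂, qₖ = aₖqₖ₋₁ + qₖ₋₂ (with p₋₁=1, p₋₂=0, q₋₁=0, q₋₂=1):
  k=0: a=12, p=12, q=1
  k=1: a=1, p=13, q=1
  k=2: a=2, p=38, q=3
  k=3: a=7, p=279, q=22

279/22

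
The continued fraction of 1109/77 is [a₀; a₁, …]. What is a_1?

2

1109 = 14·77 + 31   →  a_0 = 14
77 = 2·31 + 15   →  a_1 = 2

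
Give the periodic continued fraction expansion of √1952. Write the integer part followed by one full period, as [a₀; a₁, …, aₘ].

[44; 5, 1, 1, 21, 1, 1, 5, 88]

a₀ = ⌊√1952⌋ = 44.
With m₀=0, d₀=1 and mₖ₊₁ = dₖaₖ − mₖ, dₖ₊₁ = (n − mₖ₊₁²)/dₖ, aₖ₊₁ = ⌊(a₀+mₖ₊₁)/dₖ₊₁⌋:
  k=1: m=44, d=16, a=5
  k=2: m=36, d=41, a=1
  k=3: m=5, d=47, a=1
  k=4: m=42, d=4, a=21
  k=5: m=42, d=47, a=1
  k=6: m=5, d=41, a=1
  k=7: m=36, d=16, a=5
  k=8: m=44, d=1, a=88
d=1 and a=2a₀=88 at k=8, so the next step gives (m, d) = (44, 16) again — its k=1 value — and the period has length 8.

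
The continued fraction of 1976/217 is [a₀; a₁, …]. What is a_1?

9

1976 = 9·217 + 23   →  a_0 = 9
217 = 9·23 + 10   →  a_1 = 9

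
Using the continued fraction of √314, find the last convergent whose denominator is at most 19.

319/18

√314 = [17; 1, 2, 1, 1, 2, 1, 34, …] (period length 7).
Convergents:
  p_0/q_0 = 17/1
  p_1/q_1 = 18/1
  p_2/q_2 = 53/3
  p_3/q_3 = 71/4
  p_4/q_4 = 124/7
  p_5/q_5 = 319/18
  p_6/q_6 = 443/25
q_5 = 18 ≤ 19 < 25 = q_6, so the answer is 319/18.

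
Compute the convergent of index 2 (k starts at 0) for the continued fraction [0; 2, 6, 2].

Using pₖ = aₖpₖ₋₁ + pₖ₋₂, qₖ = aₖqₖ₋₁ + qₖ₋₂ (with p₋₁=1, p₋₂=0, q₋₁=0, q₋₂=1):
  k=0: a=0, p=0, q=1
  k=1: a=2, p=1, q=2
  k=2: a=6, p=6, q=13

6/13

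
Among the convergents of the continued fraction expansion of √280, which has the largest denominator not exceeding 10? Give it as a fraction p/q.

√280 = [16; 1, 2, 1, 2, 1, 32, …] (period length 6).
Convergents:
  p_0/q_0 = 16/1
  p_1/q_1 = 17/1
  p_2/q_2 = 50/3
  p_3/q_3 = 67/4
  p_4/q_4 = 184/11
q_3 = 4 ≤ 10 < 11 = q_4, so the answer is 67/4.

67/4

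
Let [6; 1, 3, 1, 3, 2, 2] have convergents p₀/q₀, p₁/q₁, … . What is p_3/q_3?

34/5

Using pₖ = aₖpₖ₋₁ + pₖ₋₂, qₖ = aₖqₖ₋₁ + qₖ₋₂ (with p₋₁=1, p₋₂=0, q₋₁=0, q₋₂=1):
  k=0: a=6, p=6, q=1
  k=1: a=1, p=7, q=1
  k=2: a=3, p=27, q=4
  k=3: a=1, p=34, q=5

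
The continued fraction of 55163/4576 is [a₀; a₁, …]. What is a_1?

55163 = 12·4576 + 251   →  a_0 = 12
4576 = 18·251 + 58   →  a_1 = 18

18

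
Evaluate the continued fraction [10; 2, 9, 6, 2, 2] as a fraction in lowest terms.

Fold from the inside: start with 2/1.
  2 + 1/2 = 5/2
  6 + 2/5 = 32/5
  9 + 5/32 = 293/32
  2 + 32/293 = 618/293
  10 + 293/618 = 6473/618

6473/618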